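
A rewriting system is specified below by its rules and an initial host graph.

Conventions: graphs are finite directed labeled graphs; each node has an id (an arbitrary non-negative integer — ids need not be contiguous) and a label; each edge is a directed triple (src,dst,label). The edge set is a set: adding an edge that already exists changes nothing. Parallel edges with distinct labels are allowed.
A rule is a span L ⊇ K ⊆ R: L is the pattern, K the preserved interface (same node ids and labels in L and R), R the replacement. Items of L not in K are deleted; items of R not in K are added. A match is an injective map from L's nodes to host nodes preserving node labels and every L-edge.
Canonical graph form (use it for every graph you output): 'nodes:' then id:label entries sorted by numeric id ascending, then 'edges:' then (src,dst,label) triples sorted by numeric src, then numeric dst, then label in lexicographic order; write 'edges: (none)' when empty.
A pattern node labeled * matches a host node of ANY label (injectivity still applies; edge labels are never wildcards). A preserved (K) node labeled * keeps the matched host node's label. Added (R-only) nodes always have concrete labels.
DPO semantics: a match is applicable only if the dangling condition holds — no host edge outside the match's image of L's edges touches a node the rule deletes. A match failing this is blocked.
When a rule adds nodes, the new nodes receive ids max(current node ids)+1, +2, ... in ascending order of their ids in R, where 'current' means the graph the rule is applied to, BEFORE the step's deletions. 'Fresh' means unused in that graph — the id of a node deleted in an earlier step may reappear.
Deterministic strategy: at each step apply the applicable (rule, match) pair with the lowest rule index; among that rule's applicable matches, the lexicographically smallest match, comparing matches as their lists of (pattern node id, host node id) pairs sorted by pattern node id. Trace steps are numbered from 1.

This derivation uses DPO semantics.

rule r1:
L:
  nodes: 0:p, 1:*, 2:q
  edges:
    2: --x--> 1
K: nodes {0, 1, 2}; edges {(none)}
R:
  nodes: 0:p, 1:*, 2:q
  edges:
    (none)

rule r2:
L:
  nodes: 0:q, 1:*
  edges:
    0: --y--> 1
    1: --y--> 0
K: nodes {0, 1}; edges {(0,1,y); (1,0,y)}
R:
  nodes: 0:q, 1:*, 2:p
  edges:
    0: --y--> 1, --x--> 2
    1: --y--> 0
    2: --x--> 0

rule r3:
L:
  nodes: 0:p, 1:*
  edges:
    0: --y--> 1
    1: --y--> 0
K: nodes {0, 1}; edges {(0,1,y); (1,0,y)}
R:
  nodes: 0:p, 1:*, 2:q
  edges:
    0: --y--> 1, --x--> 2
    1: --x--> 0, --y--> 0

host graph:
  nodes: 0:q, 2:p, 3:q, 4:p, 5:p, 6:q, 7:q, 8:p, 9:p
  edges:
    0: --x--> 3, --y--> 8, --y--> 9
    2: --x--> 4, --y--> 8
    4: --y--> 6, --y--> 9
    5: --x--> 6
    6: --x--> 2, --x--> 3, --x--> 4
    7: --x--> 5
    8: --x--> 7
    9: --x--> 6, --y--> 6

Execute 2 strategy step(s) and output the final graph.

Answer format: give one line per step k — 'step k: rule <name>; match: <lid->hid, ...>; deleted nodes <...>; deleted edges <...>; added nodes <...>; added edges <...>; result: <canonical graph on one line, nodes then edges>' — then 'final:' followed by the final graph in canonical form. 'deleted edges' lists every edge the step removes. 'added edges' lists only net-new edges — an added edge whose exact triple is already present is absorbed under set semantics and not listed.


step 1: rule r1; match: 0->2, 1->3, 2->0; deleted nodes (none); deleted edges (0,3,x); added nodes (none); added edges (none); result: nodes: 0:q, 2:p, 3:q, 4:p, 5:p, 6:q, 7:q, 8:p, 9:p edges: (0,8,y); (0,9,y); (2,4,x); (2,8,y); (4,6,y); (4,9,y); (5,6,x); (6,2,x); (6,3,x); (6,4,x); (7,5,x); (8,7,x); (9,6,x); (9,6,y)
step 2: rule r1; match: 0->2, 1->3, 2->6; deleted nodes (none); deleted edges (6,3,x); added nodes (none); added edges (none); result: nodes: 0:q, 2:p, 3:q, 4:p, 5:p, 6:q, 7:q, 8:p, 9:p edges: (0,8,y); (0,9,y); (2,4,x); (2,8,y); (4,6,y); (4,9,y); (5,6,x); (6,2,x); (6,4,x); (7,5,x); (8,7,x); (9,6,x); (9,6,y)
final:
nodes: 0:q, 2:p, 3:q, 4:p, 5:p, 6:q, 7:q, 8:p, 9:p
edges: (0,8,y); (0,9,y); (2,4,x); (2,8,y); (4,6,y); (4,9,y); (5,6,x); (6,2,x); (6,4,x); (7,5,x); (8,7,x); (9,6,x); (9,6,y)


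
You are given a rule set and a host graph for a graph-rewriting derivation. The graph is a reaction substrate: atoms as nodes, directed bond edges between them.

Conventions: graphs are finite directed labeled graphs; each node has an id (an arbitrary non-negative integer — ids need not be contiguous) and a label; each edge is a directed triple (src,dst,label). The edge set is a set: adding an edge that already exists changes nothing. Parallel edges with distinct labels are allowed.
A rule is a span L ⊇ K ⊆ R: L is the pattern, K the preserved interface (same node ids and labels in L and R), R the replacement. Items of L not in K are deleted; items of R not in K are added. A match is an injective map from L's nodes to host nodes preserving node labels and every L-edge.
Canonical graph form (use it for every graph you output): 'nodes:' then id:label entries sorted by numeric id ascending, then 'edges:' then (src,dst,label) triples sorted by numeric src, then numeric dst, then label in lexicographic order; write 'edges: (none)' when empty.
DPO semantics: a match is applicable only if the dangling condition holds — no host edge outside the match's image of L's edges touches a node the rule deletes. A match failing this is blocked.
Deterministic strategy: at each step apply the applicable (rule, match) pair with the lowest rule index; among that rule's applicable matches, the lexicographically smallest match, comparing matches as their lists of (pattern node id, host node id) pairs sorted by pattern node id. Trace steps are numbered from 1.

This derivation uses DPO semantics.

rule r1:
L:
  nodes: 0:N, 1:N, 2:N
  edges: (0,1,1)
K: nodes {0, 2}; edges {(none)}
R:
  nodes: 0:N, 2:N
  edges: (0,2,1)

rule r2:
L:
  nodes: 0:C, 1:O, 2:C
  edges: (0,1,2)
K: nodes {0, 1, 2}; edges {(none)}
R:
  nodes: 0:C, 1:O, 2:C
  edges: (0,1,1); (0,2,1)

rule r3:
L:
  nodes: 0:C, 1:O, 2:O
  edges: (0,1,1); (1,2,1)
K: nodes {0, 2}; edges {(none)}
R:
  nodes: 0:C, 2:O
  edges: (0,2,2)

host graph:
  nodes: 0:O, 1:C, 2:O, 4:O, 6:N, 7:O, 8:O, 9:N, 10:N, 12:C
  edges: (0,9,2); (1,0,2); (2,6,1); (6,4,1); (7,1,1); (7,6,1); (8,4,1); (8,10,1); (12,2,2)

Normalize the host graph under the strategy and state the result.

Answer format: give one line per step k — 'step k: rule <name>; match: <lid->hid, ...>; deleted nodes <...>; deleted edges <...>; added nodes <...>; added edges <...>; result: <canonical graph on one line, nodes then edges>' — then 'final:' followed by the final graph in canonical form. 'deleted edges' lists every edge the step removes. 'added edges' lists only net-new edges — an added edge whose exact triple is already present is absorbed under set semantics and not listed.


step 1: rule r2; match: 0->1, 1->0, 2->12; deleted nodes (none); deleted edges (1,0,2); added nodes (none); added edges (1,0,1); (1,12,1); result: nodes: 0:O, 1:C, 2:O, 4:O, 6:N, 7:O, 8:O, 9:N, 10:N, 12:C edges: (0,9,2); (1,0,1); (1,12,1); (2,6,1); (6,4,1); (7,1,1); (7,6,1); (8,4,1); (8,10,1); (12,2,2)
step 2: rule r2; match: 0->12, 1->2, 2->1; deleted nodes (none); deleted edges (12,2,2); added nodes (none); added edges (12,1,1); (12,2,1); result: nodes: 0:O, 1:C, 2:O, 4:O, 6:N, 7:O, 8:O, 9:N, 10:N, 12:C edges: (0,9,2); (1,0,1); (1,12,1); (2,6,1); (6,4,1); (7,1,1); (7,6,1); (8,4,1); (8,10,1); (12,1,1); (12,2,1)
final:
nodes: 0:O, 1:C, 2:O, 4:O, 6:N, 7:O, 8:O, 9:N, 10:N, 12:C
edges: (0,9,2); (1,0,1); (1,12,1); (2,6,1); (6,4,1); (7,1,1); (7,6,1); (8,4,1); (8,10,1); (12,1,1); (12,2,1)


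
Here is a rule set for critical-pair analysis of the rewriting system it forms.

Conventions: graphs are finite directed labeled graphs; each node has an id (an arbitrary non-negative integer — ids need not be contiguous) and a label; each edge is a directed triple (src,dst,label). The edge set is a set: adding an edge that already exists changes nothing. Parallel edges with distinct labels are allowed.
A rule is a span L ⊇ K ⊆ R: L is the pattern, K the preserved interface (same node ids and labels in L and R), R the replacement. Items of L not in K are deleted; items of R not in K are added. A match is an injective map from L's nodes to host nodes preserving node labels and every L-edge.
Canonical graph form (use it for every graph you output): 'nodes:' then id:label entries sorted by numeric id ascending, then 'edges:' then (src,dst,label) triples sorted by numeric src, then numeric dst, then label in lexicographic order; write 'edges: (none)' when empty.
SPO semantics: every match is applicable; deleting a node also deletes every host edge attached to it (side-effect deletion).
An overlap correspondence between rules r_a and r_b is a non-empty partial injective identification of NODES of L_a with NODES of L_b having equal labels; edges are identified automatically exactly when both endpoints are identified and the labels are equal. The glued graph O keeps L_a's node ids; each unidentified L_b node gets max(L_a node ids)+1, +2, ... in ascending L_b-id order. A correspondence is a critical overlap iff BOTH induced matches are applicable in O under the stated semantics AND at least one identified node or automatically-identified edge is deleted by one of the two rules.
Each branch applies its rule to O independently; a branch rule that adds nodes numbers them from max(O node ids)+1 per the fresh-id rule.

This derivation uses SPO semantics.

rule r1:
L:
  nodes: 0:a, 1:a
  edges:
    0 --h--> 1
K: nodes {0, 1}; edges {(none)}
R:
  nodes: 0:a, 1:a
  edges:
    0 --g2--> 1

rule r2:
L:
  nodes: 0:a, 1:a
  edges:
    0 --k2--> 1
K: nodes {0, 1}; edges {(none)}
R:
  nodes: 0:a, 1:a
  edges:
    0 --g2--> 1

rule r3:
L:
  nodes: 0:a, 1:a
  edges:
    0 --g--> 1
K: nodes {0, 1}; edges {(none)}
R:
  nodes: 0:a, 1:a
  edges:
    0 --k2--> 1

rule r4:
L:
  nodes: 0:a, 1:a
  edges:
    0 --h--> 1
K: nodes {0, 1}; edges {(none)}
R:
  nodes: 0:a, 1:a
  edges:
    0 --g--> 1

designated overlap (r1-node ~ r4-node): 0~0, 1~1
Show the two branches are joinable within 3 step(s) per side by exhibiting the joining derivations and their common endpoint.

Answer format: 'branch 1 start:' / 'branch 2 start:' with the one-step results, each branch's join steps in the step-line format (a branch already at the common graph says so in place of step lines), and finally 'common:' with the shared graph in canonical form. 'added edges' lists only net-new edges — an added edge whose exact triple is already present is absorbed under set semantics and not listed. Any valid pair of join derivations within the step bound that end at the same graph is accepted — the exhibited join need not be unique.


branch 1 start:
nodes: 0:a, 1:a
edges: (0,1,g2)
branch 2 start:
nodes: 0:a, 1:a
edges: (0,1,g)
branch 1: already at the common graph (0 steps)
branch 2 step 1: rule r3; match: 0->0, 1->1; deleted nodes (none); deleted edges (0,1,g); added nodes (none); added edges (0,1,k2); result: nodes: 0:a, 1:a edges: (0,1,k2)
branch 2 step 2: rule r2; match: 0->0, 1->1; deleted nodes (none); deleted edges (0,1,k2); added nodes (none); added edges (0,1,g2); result: nodes: 0:a, 1:a edges: (0,1,g2)
common:
nodes: 0:a, 1:a
edges: (0,1,g2)


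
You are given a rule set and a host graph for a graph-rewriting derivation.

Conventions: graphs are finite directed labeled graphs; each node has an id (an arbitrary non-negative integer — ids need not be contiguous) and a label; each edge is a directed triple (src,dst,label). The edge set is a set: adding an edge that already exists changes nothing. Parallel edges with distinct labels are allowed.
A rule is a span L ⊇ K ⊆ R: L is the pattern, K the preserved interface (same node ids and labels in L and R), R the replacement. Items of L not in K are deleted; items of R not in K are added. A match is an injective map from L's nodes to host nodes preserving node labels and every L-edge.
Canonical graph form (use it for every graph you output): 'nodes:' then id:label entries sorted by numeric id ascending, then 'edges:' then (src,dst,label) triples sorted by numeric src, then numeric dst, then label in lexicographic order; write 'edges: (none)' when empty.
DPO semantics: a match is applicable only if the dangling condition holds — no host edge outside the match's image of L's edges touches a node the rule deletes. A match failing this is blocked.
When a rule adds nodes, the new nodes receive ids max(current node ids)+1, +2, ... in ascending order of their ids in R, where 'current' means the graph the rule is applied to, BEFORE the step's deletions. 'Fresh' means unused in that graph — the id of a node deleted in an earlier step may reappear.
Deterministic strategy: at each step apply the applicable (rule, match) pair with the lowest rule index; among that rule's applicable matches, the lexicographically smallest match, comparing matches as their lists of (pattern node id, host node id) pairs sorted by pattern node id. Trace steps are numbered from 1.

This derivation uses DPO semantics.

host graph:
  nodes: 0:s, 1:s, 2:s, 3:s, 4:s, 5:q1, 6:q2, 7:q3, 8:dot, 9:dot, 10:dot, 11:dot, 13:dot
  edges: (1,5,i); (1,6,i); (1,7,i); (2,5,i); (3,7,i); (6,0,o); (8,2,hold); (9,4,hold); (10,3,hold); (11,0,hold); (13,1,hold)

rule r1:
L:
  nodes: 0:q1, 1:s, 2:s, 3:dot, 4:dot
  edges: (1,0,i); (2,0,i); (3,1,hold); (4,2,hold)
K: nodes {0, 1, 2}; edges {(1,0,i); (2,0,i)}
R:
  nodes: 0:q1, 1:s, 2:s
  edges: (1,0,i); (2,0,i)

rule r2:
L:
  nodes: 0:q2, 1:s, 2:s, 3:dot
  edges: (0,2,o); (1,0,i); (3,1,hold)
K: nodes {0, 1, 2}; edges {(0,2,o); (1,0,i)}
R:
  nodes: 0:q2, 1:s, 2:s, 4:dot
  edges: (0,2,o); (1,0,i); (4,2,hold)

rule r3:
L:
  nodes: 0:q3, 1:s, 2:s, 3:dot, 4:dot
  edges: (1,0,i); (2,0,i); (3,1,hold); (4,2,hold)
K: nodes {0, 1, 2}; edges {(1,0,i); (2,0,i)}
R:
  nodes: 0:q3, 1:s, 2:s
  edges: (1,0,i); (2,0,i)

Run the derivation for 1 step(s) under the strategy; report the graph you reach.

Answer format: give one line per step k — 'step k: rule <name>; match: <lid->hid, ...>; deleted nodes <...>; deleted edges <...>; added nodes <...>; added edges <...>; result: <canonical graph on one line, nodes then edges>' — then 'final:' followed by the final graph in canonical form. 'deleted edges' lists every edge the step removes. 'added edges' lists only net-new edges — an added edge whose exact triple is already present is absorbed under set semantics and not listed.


step 1: rule r1; match: 0->5, 1->1, 2->2, 3->13, 4->8; deleted nodes 8, 13; deleted edges (8,2,hold); (13,1,hold); added nodes (none); added edges (none); result: nodes: 0:s, 1:s, 2:s, 3:s, 4:s, 5:q1, 6:q2, 7:q3, 9:dot, 10:dot, 11:dot edges: (1,5,i); (1,6,i); (1,7,i); (2,5,i); (3,7,i); (6,0,o); (9,4,hold); (10,3,hold); (11,0,hold)
final:
nodes: 0:s, 1:s, 2:s, 3:s, 4:s, 5:q1, 6:q2, 7:q3, 9:dot, 10:dot, 11:dot
edges: (1,5,i); (1,6,i); (1,7,i); (2,5,i); (3,7,i); (6,0,o); (9,4,hold); (10,3,hold); (11,0,hold)


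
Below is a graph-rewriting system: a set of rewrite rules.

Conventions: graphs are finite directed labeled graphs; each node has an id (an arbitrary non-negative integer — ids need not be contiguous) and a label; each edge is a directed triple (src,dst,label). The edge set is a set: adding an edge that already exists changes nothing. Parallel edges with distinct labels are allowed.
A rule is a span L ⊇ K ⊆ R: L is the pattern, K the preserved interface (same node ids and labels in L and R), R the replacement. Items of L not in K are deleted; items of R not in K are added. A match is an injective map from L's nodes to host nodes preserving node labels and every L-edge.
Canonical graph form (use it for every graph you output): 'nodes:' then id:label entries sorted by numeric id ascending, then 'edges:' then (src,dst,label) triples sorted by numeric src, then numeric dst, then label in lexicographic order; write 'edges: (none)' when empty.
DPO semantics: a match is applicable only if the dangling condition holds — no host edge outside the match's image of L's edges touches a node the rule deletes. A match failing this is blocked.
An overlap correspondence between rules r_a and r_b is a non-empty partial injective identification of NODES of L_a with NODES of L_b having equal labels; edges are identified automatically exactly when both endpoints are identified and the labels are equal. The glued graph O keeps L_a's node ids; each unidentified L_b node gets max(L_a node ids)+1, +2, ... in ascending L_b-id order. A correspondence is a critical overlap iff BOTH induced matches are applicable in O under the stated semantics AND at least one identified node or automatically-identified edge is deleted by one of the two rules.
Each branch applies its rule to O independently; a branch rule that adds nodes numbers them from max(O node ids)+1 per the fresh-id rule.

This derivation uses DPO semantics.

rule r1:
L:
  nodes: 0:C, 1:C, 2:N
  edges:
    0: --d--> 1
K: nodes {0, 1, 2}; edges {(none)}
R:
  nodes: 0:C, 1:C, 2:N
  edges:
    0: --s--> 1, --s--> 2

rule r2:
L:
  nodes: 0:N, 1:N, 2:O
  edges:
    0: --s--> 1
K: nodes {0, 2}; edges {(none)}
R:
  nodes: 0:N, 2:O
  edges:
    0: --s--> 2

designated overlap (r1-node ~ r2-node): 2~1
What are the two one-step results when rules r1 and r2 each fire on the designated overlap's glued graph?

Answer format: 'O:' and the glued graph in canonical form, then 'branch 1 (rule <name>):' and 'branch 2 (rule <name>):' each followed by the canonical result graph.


O:
nodes: 0:C, 1:C, 2:N, 3:N, 4:O
edges: (0,1,d); (3,2,s)
branch 1 (rule r1):
nodes: 0:C, 1:C, 2:N, 3:N, 4:O
edges: (0,1,s); (0,2,s); (3,2,s)
branch 2 (rule r2):
nodes: 0:C, 1:C, 3:N, 4:O
edges: (0,1,d); (3,4,s)


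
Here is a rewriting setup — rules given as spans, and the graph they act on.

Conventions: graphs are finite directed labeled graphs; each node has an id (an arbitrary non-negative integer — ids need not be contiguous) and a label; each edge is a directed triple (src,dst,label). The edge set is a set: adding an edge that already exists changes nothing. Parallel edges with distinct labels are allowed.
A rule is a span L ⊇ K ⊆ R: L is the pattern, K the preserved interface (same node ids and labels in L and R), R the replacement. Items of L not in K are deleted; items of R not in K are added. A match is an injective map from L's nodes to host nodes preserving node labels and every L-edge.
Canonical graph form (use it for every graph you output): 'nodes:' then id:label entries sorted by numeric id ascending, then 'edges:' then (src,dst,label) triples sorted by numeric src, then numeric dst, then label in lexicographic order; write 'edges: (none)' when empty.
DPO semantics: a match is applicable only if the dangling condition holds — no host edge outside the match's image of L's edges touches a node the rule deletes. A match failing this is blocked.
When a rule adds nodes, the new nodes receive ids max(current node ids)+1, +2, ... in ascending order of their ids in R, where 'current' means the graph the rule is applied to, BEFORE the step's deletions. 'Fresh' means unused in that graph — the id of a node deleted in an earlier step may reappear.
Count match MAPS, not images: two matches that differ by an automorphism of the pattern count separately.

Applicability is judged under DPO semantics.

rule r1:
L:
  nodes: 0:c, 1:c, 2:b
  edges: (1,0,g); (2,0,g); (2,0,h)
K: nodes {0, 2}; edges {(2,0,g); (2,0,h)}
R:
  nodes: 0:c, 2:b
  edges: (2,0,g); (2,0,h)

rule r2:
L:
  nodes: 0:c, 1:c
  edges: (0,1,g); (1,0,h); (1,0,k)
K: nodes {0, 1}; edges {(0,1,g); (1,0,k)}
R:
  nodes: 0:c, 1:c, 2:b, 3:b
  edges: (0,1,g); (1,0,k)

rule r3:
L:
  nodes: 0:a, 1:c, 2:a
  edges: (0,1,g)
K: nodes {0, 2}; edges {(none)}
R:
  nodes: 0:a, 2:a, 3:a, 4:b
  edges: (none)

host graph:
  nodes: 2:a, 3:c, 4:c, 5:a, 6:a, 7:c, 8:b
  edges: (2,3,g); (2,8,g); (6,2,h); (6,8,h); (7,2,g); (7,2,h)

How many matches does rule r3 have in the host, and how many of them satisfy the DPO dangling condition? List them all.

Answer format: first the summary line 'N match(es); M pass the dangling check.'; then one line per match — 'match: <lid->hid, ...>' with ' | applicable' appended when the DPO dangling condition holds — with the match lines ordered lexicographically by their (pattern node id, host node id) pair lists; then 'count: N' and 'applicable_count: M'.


2 match(es); 2 pass the dangling check.
match: 0->2, 1->3, 2->5 | applicable
match: 0->2, 1->3, 2->6 | applicable
count: 2
applicable_count: 2


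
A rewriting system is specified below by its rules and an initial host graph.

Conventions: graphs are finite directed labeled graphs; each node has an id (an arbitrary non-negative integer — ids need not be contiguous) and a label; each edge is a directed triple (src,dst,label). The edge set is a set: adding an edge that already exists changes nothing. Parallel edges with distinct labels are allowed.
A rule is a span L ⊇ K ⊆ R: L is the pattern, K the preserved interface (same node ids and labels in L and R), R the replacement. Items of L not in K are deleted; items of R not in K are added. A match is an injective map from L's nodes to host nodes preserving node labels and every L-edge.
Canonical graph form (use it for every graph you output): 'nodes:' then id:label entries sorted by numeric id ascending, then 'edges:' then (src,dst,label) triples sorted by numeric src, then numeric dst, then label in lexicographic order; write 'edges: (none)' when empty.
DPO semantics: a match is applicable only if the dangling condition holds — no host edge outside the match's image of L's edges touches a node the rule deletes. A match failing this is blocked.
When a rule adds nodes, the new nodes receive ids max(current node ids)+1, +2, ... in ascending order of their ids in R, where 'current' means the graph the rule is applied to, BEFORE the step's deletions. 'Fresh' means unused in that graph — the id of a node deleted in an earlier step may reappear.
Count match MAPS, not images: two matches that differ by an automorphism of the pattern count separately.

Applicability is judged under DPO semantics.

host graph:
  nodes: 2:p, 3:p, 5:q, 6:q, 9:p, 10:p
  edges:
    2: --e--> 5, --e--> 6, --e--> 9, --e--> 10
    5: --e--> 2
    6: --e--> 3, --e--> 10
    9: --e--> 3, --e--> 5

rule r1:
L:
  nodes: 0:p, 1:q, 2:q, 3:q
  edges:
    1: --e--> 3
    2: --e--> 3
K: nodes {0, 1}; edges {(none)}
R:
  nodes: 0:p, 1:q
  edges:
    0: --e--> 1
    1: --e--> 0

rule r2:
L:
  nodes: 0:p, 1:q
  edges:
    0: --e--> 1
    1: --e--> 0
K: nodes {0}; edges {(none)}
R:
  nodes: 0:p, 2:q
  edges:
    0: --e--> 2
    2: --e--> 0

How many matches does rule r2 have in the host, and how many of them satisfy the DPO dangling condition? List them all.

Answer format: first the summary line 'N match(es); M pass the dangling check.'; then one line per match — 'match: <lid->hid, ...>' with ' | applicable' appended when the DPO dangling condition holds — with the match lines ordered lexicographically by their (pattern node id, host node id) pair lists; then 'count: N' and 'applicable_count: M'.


1 match(es); 0 pass the dangling check.
match: 0->2, 1->5
count: 1
applicable_count: 0


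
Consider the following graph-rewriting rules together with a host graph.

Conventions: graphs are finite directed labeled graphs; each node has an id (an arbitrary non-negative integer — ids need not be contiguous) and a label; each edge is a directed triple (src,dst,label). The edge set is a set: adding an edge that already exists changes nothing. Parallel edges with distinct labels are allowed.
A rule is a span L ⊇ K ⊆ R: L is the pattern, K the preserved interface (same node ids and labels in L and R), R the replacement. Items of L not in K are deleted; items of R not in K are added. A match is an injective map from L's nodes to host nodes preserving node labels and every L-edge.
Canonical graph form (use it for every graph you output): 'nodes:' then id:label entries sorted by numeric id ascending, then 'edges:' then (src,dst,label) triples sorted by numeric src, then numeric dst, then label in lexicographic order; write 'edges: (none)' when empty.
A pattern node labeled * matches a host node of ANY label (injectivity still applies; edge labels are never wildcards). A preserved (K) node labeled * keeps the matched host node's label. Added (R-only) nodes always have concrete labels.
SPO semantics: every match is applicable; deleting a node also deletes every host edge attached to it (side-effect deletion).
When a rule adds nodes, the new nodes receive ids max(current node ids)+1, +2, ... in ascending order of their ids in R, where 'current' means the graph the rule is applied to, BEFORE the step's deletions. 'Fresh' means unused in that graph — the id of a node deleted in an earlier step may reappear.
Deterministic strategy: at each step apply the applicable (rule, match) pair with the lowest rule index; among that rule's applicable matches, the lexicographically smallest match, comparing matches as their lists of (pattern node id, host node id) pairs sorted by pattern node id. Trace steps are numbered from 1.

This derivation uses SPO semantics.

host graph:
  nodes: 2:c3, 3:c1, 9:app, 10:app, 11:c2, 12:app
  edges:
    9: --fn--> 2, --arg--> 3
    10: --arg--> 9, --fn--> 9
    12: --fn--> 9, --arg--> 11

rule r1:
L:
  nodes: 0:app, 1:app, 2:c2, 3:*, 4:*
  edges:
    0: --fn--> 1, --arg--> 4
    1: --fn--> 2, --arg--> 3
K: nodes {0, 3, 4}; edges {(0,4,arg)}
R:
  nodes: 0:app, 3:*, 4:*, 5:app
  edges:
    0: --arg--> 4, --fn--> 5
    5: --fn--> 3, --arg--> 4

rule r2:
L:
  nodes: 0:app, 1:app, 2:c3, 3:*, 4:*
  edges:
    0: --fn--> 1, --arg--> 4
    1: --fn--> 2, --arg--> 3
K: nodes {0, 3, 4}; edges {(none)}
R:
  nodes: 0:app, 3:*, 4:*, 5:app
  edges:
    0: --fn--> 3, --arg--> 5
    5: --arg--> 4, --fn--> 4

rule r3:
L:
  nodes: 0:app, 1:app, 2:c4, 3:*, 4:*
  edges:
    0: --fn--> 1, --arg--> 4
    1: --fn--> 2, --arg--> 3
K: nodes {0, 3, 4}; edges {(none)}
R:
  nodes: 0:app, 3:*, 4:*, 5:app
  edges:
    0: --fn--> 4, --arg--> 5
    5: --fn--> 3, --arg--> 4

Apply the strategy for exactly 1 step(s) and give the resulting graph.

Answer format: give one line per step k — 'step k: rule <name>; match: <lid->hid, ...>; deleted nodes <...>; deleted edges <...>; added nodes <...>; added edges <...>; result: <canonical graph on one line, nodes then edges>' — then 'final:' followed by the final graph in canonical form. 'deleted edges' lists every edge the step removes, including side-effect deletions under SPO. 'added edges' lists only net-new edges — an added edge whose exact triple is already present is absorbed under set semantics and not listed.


step 1: rule r2; match: 0->12, 1->9, 2->2, 3->3, 4->11; deleted nodes 2, 9; deleted edges (9,2,fn); (9,3,arg); (10,9,arg); (10,9,fn); (12,9,fn); (12,11,arg); added nodes 13; added edges (12,3,fn); (12,13,arg); (13,11,arg); (13,11,fn); result: nodes: 3:c1, 10:app, 11:c2, 12:app, 13:app edges: (12,3,fn); (12,13,arg); (13,11,arg); (13,11,fn)
final:
nodes: 3:c1, 10:app, 11:c2, 12:app, 13:app
edges: (12,3,fn); (12,13,arg); (13,11,arg); (13,11,fn)


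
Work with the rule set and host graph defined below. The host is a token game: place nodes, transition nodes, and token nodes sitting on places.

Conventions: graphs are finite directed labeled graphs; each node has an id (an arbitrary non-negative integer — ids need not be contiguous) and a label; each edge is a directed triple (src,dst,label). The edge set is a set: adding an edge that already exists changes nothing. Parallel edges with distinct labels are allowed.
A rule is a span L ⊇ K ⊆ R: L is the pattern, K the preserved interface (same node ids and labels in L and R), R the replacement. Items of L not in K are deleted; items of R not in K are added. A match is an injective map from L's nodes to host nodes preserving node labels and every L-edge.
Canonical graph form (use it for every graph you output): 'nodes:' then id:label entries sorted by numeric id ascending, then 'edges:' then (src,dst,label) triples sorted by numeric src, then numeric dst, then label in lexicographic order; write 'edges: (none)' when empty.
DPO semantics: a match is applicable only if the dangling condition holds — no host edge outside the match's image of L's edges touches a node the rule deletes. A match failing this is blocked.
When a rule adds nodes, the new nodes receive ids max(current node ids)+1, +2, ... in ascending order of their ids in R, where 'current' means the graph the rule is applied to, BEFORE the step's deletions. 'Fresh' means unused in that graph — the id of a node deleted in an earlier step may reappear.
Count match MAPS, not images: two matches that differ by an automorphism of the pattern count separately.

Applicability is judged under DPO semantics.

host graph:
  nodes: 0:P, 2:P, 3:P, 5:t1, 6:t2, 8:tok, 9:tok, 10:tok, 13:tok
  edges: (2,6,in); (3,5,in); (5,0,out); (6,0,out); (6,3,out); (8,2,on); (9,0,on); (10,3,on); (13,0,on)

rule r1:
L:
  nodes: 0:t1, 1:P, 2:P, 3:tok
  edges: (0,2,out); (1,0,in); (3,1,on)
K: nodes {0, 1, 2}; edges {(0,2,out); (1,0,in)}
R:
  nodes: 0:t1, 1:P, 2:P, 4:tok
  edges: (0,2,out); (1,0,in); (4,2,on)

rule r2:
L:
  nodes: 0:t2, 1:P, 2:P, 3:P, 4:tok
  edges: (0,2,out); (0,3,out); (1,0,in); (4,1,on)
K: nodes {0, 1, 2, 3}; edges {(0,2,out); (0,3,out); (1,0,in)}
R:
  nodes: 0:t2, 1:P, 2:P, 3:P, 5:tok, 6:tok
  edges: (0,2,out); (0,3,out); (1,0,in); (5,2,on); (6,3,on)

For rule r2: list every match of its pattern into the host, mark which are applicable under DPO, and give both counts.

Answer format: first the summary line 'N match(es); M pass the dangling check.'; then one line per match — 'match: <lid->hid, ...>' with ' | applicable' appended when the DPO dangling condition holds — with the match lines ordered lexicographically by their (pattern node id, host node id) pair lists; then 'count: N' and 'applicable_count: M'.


2 match(es); 2 pass the dangling check.
match: 0->6, 1->2, 2->0, 3->3, 4->8 | applicable
match: 0->6, 1->2, 2->3, 3->0, 4->8 | applicable
count: 2
applicable_count: 2


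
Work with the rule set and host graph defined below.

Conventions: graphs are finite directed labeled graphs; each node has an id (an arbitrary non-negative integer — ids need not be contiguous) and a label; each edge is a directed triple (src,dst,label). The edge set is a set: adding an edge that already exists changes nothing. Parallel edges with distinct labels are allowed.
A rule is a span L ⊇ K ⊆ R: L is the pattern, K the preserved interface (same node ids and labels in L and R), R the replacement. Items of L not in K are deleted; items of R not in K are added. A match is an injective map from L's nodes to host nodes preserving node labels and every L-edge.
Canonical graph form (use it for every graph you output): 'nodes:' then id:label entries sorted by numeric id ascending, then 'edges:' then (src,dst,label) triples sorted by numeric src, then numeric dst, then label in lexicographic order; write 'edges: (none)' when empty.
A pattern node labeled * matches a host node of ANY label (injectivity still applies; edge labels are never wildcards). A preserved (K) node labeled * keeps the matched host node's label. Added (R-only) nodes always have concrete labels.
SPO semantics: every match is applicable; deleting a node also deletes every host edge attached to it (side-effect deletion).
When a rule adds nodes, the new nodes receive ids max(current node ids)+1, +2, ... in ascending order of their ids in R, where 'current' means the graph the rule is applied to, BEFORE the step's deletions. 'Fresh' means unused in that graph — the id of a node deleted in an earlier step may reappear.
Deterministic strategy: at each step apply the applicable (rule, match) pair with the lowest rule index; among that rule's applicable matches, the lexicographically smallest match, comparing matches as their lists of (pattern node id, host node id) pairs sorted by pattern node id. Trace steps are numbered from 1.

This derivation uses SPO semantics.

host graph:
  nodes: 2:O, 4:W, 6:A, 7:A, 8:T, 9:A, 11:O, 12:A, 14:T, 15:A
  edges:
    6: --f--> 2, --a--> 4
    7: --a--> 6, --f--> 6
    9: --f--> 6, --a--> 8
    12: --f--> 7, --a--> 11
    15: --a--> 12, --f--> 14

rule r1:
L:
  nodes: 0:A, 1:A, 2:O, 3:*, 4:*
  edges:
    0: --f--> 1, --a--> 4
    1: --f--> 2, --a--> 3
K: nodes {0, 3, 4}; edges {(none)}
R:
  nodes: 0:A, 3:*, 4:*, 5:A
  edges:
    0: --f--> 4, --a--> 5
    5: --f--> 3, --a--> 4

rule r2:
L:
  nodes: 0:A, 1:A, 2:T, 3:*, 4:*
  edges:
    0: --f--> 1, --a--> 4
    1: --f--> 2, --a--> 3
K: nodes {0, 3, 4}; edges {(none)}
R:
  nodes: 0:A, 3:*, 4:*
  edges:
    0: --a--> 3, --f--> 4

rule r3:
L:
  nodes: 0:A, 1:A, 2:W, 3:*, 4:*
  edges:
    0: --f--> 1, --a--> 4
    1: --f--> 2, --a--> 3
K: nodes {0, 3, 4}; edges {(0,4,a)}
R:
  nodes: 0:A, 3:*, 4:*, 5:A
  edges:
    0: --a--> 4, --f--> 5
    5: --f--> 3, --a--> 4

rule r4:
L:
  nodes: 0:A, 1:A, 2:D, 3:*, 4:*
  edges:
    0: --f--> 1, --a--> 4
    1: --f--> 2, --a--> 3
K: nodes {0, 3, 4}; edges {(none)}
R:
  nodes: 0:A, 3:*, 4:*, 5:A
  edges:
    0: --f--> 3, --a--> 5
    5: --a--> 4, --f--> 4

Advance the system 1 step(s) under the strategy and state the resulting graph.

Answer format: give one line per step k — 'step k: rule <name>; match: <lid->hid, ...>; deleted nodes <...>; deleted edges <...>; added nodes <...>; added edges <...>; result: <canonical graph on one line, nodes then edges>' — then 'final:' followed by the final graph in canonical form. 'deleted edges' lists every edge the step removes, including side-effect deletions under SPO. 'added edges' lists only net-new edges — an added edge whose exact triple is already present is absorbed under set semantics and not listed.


step 1: rule r1; match: 0->9, 1->6, 2->2, 3->4, 4->8; deleted nodes 2, 6; deleted edges (6,2,f); (6,4,a); (7,6,a); (7,6,f); (9,6,f); (9,8,a); added nodes 16; added edges (9,8,f); (9,16,a); (16,4,f); (16,8,a); result: nodes: 4:W, 7:A, 8:T, 9:A, 11:O, 12:A, 14:T, 15:A, 16:A edges: (9,8,f); (9,16,a); (12,7,f); (12,11,a); (15,12,a); (15,14,f); (16,4,f); (16,8,a)
final:
nodes: 4:W, 7:A, 8:T, 9:A, 11:O, 12:A, 14:T, 15:A, 16:A
edges: (9,8,f); (9,16,a); (12,7,f); (12,11,a); (15,12,a); (15,14,f); (16,4,f); (16,8,a)


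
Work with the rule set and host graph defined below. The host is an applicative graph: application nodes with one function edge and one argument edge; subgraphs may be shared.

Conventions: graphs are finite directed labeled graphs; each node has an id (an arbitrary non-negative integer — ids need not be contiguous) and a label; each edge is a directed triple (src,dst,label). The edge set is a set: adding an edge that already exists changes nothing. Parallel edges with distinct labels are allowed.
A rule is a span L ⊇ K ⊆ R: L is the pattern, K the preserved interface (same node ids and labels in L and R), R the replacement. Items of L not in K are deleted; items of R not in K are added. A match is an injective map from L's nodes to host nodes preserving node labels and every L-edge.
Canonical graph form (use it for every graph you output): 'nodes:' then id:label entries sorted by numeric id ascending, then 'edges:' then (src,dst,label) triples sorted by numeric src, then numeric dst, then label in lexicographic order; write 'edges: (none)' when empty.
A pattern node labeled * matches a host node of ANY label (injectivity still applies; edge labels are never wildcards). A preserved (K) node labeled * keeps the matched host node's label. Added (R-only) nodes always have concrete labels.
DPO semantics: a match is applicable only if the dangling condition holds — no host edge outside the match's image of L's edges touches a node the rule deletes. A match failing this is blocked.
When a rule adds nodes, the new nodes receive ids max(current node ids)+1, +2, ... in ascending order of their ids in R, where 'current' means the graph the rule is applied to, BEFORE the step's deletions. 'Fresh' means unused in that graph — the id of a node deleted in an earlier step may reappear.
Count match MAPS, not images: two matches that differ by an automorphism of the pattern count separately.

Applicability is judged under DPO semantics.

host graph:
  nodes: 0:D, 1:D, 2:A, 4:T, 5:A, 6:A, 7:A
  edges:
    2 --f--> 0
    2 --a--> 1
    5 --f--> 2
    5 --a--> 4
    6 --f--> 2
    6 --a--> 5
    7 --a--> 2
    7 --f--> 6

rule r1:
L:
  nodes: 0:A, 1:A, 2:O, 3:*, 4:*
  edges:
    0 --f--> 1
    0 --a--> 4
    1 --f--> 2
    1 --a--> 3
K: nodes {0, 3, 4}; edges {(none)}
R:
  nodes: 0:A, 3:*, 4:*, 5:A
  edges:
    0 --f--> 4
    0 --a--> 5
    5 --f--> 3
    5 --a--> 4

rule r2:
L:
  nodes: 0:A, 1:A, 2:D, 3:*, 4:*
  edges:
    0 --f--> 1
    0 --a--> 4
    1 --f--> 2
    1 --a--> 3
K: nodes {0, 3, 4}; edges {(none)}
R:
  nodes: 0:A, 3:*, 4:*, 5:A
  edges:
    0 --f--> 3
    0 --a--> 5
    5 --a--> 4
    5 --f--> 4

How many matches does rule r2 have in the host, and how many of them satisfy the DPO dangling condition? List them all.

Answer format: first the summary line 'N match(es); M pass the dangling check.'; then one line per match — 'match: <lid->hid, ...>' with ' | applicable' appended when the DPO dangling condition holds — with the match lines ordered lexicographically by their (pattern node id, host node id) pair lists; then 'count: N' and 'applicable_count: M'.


2 match(es); 0 pass the dangling check.
match: 0->5, 1->2, 2->0, 3->1, 4->4
match: 0->6, 1->2, 2->0, 3->1, 4->5
count: 2
applicable_count: 0


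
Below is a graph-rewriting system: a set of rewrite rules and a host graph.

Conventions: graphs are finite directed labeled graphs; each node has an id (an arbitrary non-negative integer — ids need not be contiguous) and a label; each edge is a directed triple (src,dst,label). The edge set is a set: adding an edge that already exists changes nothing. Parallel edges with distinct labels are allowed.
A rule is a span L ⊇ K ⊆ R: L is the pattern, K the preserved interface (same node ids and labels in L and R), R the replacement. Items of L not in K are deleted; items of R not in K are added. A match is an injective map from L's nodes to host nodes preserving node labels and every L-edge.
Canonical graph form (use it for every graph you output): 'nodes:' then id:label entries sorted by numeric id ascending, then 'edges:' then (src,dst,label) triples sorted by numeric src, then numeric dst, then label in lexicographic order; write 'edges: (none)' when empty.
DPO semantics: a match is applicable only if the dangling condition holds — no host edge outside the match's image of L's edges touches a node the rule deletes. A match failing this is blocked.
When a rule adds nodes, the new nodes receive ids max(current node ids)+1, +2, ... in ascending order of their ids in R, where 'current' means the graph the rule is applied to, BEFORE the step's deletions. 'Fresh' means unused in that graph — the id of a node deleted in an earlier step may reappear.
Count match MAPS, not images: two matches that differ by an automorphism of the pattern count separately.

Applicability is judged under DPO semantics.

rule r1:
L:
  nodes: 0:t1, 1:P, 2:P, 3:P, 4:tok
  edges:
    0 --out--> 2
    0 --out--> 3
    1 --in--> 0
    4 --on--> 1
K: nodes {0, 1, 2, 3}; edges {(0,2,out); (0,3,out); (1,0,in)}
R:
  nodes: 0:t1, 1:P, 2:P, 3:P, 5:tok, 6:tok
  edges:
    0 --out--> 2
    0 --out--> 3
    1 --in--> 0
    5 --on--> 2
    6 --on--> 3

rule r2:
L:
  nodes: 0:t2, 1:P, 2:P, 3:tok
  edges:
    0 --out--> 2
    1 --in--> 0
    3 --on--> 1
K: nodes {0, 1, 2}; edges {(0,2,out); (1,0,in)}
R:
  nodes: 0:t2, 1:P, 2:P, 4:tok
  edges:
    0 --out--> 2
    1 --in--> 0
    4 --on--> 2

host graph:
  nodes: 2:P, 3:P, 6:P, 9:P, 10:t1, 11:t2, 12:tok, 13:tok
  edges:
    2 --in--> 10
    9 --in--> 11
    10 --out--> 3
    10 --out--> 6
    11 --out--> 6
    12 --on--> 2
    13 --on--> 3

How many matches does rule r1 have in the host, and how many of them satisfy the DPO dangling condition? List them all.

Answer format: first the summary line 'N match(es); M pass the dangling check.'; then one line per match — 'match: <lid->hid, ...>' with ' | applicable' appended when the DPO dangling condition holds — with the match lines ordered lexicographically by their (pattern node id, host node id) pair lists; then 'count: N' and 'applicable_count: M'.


2 match(es); 2 pass the dangling check.
match: 0->10, 1->2, 2->3, 3->6, 4->12 | applicable
match: 0->10, 1->2, 2->6, 3->3, 4->12 | applicable
count: 2
applicable_count: 2
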